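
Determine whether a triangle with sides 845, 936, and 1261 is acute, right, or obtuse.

right

Compare the square of the longest side to the sum of squares of the other two: 845² + 936² = 1590121 = 1261².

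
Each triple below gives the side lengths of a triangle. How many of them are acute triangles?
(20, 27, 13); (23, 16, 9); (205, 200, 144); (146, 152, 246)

(20,27,13): 13²+20² = 569 < 729 = 27² → obtuse
(23,16,9): 9²+16² = 337 < 529 = 23² → obtuse
(205,200,144): 144²+200² = 60736 > 42025 = 205² → acute
(146,152,246): 146²+152² = 44420 < 60516 = 246² → obtuse
1 of the 4 is acute.

1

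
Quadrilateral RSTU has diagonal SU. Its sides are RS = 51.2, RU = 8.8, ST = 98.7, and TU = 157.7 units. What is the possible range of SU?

59.0 < SU < 60.0

From triangle RSU: |51.2 − 8.8| < SU < 51.2 + 8.8, i.e. 42.4 < SU < 60.0.
From triangle TSU: 59.0 < SU < 256.4.
Both must hold, so SU lies in the intersection.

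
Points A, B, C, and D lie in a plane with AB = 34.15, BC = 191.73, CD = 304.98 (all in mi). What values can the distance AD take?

79.10 ≤ AD ≤ 530.86 mi

The maximum is all hops collinear in one direction: 34.15 + 191.73 + 304.98 = 530.86.
The longest hop is 304.98; the others sum to 225.88. Folding the others back against it leaves at least 304.98 − 225.88 = 79.10.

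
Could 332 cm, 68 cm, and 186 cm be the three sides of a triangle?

The longest side is 332, but the other two sum to only 254.
254 < 332, so the triangle inequality fails.

No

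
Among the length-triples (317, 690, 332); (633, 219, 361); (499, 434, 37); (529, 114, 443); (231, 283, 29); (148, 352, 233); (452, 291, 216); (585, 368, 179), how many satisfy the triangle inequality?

3

(317,332,690): 317+332 ≤ 690 → not valid
(219,361,633): 219+361 ≤ 633 → not valid
(37,434,499): 37+434 ≤ 499 → not valid
(114,443,529): 114+443 > 529 → valid
(29,231,283): 29+231 ≤ 283 → not valid
(148,233,352): 148+233 > 352 → valid
(216,291,452): 216+291 > 452 → valid
(179,368,585): 179+368 ≤ 585 → not valid
3 of the 8 triples form a triangle.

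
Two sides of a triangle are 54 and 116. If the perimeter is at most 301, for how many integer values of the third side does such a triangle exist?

Triangle inequality: 62 < x < 170. Perimeter ≤ 301 gives x ≤ 301 − 54 − 116 = 131.
So 62 < x ≤ 131; integers 63 through 131: 69 values.

69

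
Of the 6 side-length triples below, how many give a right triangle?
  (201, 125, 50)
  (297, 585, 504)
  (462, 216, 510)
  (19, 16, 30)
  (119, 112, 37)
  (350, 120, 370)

(201,125,50): 50+125 ≤ 201, not a triangle
(297,585,504): 297²+504² = 342225 = 585² → right
(462,216,510): 216²+462² = 260100 = 510² → right
(19,16,30): 16²+19² = 617 < 900 = 30² → obtuse
(119,112,37): 37²+112² = 13913 < 14161 = 119² → obtuse
(350,120,370): 120²+350² = 136900 = 370² → right
3 of the 6 are right.

3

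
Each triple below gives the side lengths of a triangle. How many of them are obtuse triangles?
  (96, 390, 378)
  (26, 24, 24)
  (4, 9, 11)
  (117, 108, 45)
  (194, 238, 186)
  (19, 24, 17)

1

(96,390,378): 96²+378² = 152100 = 390² → right
(26,24,24): 24²+24² = 1152 > 676 = 26² → acute
(4,9,11): 4²+9² = 97 < 121 = 11² → obtuse
(117,108,45): 45²+108² = 13689 = 117² → right
(194,238,186): 186²+194² = 72232 > 56644 = 238² → acute
(19,24,17): 17²+19² = 650 > 576 = 24² → acute
1 of the 6 is obtuse.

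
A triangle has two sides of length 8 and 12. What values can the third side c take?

4 < c < 20

By the triangle inequality, c must be less than 8 + 12 = 20 and greater than |8 − 12| = 4.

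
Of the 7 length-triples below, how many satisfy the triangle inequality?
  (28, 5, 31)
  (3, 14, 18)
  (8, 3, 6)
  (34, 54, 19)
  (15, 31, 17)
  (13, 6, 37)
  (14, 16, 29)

(5,28,31): 5+28 > 31 → valid
(3,14,18): 3+14 ≤ 18 → not valid
(3,6,8): 3+6 > 8 → valid
(19,34,54): 19+34 ≤ 54 → not valid
(15,17,31): 15+17 > 31 → valid
(6,13,37): 6+13 ≤ 37 → not valid
(14,16,29): 14+16 > 29 → valid
4 of the 7 triples form a triangle.

4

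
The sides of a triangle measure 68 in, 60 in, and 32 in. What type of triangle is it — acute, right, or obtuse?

Compare the square of the longest side to the sum of squares of the other two: 32² + 60² = 4624 = 68².

right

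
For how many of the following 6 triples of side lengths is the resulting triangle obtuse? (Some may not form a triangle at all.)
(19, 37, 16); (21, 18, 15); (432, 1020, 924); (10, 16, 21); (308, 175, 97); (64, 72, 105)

2

(19,37,16): 16+19 ≤ 37, not a triangle
(21,18,15): 15²+18² = 549 > 441 = 21² → acute
(432,1020,924): 432²+924² = 1040400 = 1020² → right
(10,16,21): 10²+16² = 356 < 441 = 21² → obtuse
(308,175,97): 97+175 ≤ 308, not a triangle
(64,72,105): 64²+72² = 9280 < 11025 = 105² → obtuse
2 of the 6 are obtuse.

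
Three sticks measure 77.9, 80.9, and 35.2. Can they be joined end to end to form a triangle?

Yes

The longest side is 80.9, and the other two sum to 113.1.
Since 113.1 > 80.9, the triangle inequality holds.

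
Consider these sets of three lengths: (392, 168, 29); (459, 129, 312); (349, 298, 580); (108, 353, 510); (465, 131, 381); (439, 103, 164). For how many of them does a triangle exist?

(29,168,392): 29+168 ≤ 392 → not valid
(129,312,459): 129+312 ≤ 459 → not valid
(298,349,580): 298+349 > 580 → valid
(108,353,510): 108+353 ≤ 510 → not valid
(131,381,465): 131+381 > 465 → valid
(103,164,439): 103+164 ≤ 439 → not valid
2 of the 6 triples form a triangle.

2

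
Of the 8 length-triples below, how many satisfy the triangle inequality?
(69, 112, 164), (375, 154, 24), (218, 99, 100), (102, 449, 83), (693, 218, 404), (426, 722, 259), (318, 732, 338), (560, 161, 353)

(69,112,164): 69+112 > 164 → valid
(24,154,375): 24+154 ≤ 375 → not valid
(99,100,218): 99+100 ≤ 218 → not valid
(83,102,449): 83+102 ≤ 449 → not valid
(218,404,693): 218+404 ≤ 693 → not valid
(259,426,722): 259+426 ≤ 722 → not valid
(318,338,732): 318+338 ≤ 732 → not valid
(161,353,560): 161+353 ≤ 560 → not valid
1 of the 8 triples forms a triangle.

1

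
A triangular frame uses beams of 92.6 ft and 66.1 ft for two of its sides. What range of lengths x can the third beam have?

By the triangle inequality, x must be less than 92.6 + 66.1 = 158.7 and greater than |92.6 − 66.1| = 26.5.

26.5 < x < 158.7 (ft)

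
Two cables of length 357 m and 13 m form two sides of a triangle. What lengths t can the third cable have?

By the triangle inequality, t must be less than 357 + 13 = 370 and greater than |357 − 13| = 344.

344 < t < 370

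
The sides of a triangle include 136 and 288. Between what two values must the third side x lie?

By the triangle inequality, x must be less than 136 + 288 = 424 and greater than |136 − 288| = 152.

152 < x < 424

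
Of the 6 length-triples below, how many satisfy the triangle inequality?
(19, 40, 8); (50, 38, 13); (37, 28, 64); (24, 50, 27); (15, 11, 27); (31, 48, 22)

4

(8,19,40): 8+19 ≤ 40 → not valid
(13,38,50): 13+38 > 50 → valid
(28,37,64): 28+37 > 64 → valid
(24,27,50): 24+27 > 50 → valid
(11,15,27): 11+15 ≤ 27 → not valid
(22,31,48): 22+31 > 48 → valid
4 of the 6 triples form a triangle.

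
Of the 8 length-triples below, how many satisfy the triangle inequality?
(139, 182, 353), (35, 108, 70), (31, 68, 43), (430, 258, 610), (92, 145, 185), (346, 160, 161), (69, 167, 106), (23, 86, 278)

4

(139,182,353): 139+182 ≤ 353 → not valid
(35,70,108): 35+70 ≤ 108 → not valid
(31,43,68): 31+43 > 68 → valid
(258,430,610): 258+430 > 610 → valid
(92,145,185): 92+145 > 185 → valid
(160,161,346): 160+161 ≤ 346 → not valid
(69,106,167): 69+106 > 167 → valid
(23,86,278): 23+86 ≤ 278 → not valid
4 of the 8 triples form a triangle.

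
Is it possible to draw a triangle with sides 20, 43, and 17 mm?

No

The longest side is 43, but the other two sum to only 37.
37 < 43, so the triangle inequality fails.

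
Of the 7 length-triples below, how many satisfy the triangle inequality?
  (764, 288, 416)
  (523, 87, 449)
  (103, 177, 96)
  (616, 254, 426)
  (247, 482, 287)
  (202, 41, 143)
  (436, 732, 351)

5

(288,416,764): 288+416 ≤ 764 → not valid
(87,449,523): 87+449 > 523 → valid
(96,103,177): 96+103 > 177 → valid
(254,426,616): 254+426 > 616 → valid
(247,287,482): 247+287 > 482 → valid
(41,143,202): 41+143 ≤ 202 → not valid
(351,436,732): 351+436 > 732 → valid
5 of the 7 triples form a triangle.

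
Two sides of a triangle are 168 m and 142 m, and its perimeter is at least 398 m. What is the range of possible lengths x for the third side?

Triangle inequality alone gives 26 < x < 310.
The perimeter condition gives x ≥ 398 − 168 − 142 = 88.
Intersecting the two: 88 ≤ x < 310.

88 ≤ x < 310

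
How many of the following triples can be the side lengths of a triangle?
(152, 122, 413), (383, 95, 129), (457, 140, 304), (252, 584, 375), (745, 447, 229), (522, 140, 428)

(122,152,413): 122+152 ≤ 413 → not valid
(95,129,383): 95+129 ≤ 383 → not valid
(140,304,457): 140+304 ≤ 457 → not valid
(252,375,584): 252+375 > 584 → valid
(229,447,745): 229+447 ≤ 745 → not valid
(140,428,522): 140+428 > 522 → valid
2 of the 6 triples form a triangle.

2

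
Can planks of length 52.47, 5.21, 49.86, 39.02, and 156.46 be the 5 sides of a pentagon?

No

For a pentagon, each side must be shorter than the sum of the others.
Here the longest side is 156.46, but the remaining 4 sides sum to only 146.56.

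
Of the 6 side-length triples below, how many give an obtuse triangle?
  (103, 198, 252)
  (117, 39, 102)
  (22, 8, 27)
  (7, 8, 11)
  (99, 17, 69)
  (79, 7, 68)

(103,198,252): 103²+198² = 49813 < 63504 = 252² → obtuse
(117,39,102): 39²+102² = 11925 < 13689 = 117² → obtuse
(22,8,27): 8²+22² = 548 < 729 = 27² → obtuse
(7,8,11): 7²+8² = 113 < 121 = 11² → obtuse
(99,17,69): 17+69 ≤ 99, not a triangle
(79,7,68): 7+68 ≤ 79, not a triangle
4 of the 6 are obtuse.

4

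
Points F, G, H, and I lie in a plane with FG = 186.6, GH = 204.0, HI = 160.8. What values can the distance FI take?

0 ≤ FI ≤ 551.4

The maximum is all hops collinear in one direction: 186.6 + 204.0 + 160.8 = 551.4.
The longest hop is 204.0; the others sum to 347.4. Since 204.0 ≤ 347.4, the path can fold back on itself completely, so the minimum distance is 0.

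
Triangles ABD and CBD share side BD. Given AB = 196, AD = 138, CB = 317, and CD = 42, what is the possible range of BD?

275 < BD < 334

From triangle ABD: |196 − 138| < BD < 196 + 138, i.e. 58 < BD < 334.
From triangle CBD: 275 < BD < 359.
Both must hold, so BD lies in the intersection.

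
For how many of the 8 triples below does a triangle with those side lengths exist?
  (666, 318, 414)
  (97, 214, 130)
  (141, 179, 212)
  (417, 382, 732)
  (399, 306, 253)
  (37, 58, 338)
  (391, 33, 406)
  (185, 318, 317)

7

(318,414,666): 318+414 > 666 → valid
(97,130,214): 97+130 > 214 → valid
(141,179,212): 141+179 > 212 → valid
(382,417,732): 382+417 > 732 → valid
(253,306,399): 253+306 > 399 → valid
(37,58,338): 37+58 ≤ 338 → not valid
(33,391,406): 33+391 > 406 → valid
(185,317,318): 185+317 > 318 → valid
7 of the 8 triples form a triangle.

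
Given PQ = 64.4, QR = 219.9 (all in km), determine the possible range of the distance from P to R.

By the triangle inequality, |64.4 − 219.9| ≤ PR ≤ 64.4 + 219.9.

155.5 ≤ PR ≤ 284.3 km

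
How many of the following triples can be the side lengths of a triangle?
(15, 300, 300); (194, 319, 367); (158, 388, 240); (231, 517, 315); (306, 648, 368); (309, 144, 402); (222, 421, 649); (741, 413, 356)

(15,300,300): 15+300 > 300 → valid
(194,319,367): 194+319 > 367 → valid
(158,240,388): 158+240 > 388 → valid
(231,315,517): 231+315 > 517 → valid
(306,368,648): 306+368 > 648 → valid
(144,309,402): 144+309 > 402 → valid
(222,421,649): 222+421 ≤ 649 → not valid
(356,413,741): 356+413 > 741 → valid
7 of the 8 triples form a triangle.

7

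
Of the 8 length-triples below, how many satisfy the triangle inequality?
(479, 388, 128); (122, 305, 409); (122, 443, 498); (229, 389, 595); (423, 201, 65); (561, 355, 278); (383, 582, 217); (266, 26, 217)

6

(128,388,479): 128+388 > 479 → valid
(122,305,409): 122+305 > 409 → valid
(122,443,498): 122+443 > 498 → valid
(229,389,595): 229+389 > 595 → valid
(65,201,423): 65+201 ≤ 423 → not valid
(278,355,561): 278+355 > 561 → valid
(217,383,582): 217+383 > 582 → valid
(26,217,266): 26+217 ≤ 266 → not valid
6 of the 8 triples form a triangle.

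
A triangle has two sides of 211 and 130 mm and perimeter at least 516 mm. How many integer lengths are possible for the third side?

166

Triangle inequality: 81 < x < 341. Perimeter ≥ 516 gives x ≥ 516 − 211 − 130 = 175.
So 175 ≤ x < 341; integers 175 through 340: 166 values.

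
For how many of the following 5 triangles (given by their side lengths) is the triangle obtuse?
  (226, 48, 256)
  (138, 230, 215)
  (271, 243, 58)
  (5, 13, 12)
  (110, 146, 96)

(226,48,256): 48²+226² = 53380 < 65536 = 256² → obtuse
(138,230,215): 138²+215² = 65269 > 52900 = 230² → acute
(271,243,58): 58²+243² = 62413 < 73441 = 271² → obtuse
(5,13,12): 5²+12² = 169 = 13² → right
(110,146,96): 96²+110² = 21316 = 146² → right
2 of the 5 are obtuse.

2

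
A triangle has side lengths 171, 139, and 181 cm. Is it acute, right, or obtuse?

Compare the square of the longest side to the sum of squares of the other two: 139² + 171² = 48562 > 32761 = 181².

acute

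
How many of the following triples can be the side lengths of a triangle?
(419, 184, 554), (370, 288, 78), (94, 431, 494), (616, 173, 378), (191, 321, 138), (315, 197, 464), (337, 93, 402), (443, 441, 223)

6

(184,419,554): 184+419 > 554 → valid
(78,288,370): 78+288 ≤ 370 → not valid
(94,431,494): 94+431 > 494 → valid
(173,378,616): 173+378 ≤ 616 → not valid
(138,191,321): 138+191 > 321 → valid
(197,315,464): 197+315 > 464 → valid
(93,337,402): 93+337 > 402 → valid
(223,441,443): 223+441 > 443 → valid
6 of the 8 triples form a triangle.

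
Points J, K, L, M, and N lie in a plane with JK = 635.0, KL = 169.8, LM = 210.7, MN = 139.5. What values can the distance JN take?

The maximum is all hops collinear in one direction: 635.0 + 169.8 + 210.7 + 139.5 = 1155.0.
The longest hop is 635.0; the others sum to 520.0. Folding the others back against it leaves at least 635.0 − 520.0 = 115.0.

115.0 ≤ JN ≤ 1155.0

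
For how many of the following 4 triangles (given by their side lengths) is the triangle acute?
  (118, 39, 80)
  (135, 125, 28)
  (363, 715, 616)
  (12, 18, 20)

(118,39,80): 39²+80² = 7921 < 13924 = 118² → obtuse
(135,125,28): 28²+125² = 16409 < 18225 = 135² → obtuse
(363,715,616): 363²+616² = 511225 = 715² → right
(12,18,20): 12²+18² = 468 > 400 = 20² → acute
1 of the 4 is acute.

1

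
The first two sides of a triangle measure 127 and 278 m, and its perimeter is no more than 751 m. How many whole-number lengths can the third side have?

Triangle inequality: 151 < x < 405. Perimeter ≤ 751 gives x ≤ 751 − 127 − 278 = 346.
So 151 < x ≤ 346; integers 152 through 346: 195 values.

195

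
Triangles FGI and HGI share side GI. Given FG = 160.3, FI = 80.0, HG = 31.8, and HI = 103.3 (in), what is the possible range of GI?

From triangle FGI: |160.3 − 80.0| < GI < 160.3 + 80.0, i.e. 80.3 < GI < 240.3.
From triangle HGI: 71.5 < GI < 135.1.
Both must hold, so GI lies in the intersection.

80.3 < GI < 135.1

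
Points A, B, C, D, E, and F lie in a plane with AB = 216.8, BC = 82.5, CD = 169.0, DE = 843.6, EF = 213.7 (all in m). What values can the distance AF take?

161.6 ≤ AF ≤ 1525.6 m

The maximum is all hops collinear in one direction: 216.8 + 82.5 + 169.0 + 843.6 + 213.7 = 1525.6.
The longest hop is 843.6; the others sum to 682.0. Folding the others back against it leaves at least 843.6 − 682.0 = 161.6.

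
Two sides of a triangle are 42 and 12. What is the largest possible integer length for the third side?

The third side must be strictly less than 42 + 12 = 54.
The largest integer below 54 is 53.

53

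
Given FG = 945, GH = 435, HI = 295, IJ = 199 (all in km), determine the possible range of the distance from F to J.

The maximum is all hops collinear in one direction: 945 + 435 + 295 + 199 = 1874.
The longest hop is 945; the others sum to 929. Folding the others back against it leaves at least 945 − 929 = 16.

16 ≤ FJ ≤ 1874 km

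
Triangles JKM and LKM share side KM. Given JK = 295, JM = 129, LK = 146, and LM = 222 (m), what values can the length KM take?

166 < KM < 368

From triangle JKM: |295 − 129| < KM < 295 + 129, i.e. 166 < KM < 424.
From triangle LKM: 76 < KM < 368.
Both must hold, so KM lies in the intersection.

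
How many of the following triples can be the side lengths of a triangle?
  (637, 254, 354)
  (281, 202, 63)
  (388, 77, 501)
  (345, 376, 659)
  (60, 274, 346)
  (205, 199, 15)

2

(254,354,637): 254+354 ≤ 637 → not valid
(63,202,281): 63+202 ≤ 281 → not valid
(77,388,501): 77+388 ≤ 501 → not valid
(345,376,659): 345+376 > 659 → valid
(60,274,346): 60+274 ≤ 346 → not valid
(15,199,205): 15+199 > 205 → valid
2 of the 6 triples form a triangle.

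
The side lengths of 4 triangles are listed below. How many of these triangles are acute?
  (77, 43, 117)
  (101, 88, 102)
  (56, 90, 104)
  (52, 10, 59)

(77,43,117): 43²+77² = 7778 < 13689 = 117² → obtuse
(101,88,102): 88²+101² = 17945 > 10404 = 102² → acute
(56,90,104): 56²+90² = 11236 > 10816 = 104² → acute
(52,10,59): 10²+52² = 2804 < 3481 = 59² → obtuse
2 of the 4 are acute.

2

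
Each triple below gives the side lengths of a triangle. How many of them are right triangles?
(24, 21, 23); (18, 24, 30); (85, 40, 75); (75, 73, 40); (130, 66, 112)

(24,21,23): 21²+23² = 970 > 576 = 24² → acute
(18,24,30): 18²+24² = 900 = 30² → right
(85,40,75): 40²+75² = 7225 = 85² → right
(75,73,40): 40²+73² = 6929 > 5625 = 75² → acute
(130,66,112): 66²+112² = 16900 = 130² → right
3 of the 5 are right.

3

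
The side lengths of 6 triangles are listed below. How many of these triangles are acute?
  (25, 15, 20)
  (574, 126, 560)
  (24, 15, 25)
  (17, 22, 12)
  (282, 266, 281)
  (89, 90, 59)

3

(25,15,20): 15²+20² = 625 = 25² → right
(574,126,560): 126²+560² = 329476 = 574² → right
(24,15,25): 15²+24² = 801 > 625 = 25² → acute
(17,22,12): 12²+17² = 433 < 484 = 22² → obtuse
(282,266,281): 266²+281² = 149717 > 79524 = 282² → acute
(89,90,59): 59²+89² = 11402 > 8100 = 90² → acute
3 of the 6 are acute.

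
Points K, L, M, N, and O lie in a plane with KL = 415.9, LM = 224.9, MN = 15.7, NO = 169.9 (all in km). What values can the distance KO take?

5.4 ≤ KO ≤ 826.4 km

The maximum is all hops collinear in one direction: 415.9 + 224.9 + 15.7 + 169.9 = 826.4.
The longest hop is 415.9; the others sum to 410.5. Folding the others back against it leaves at least 415.9 − 410.5 = 5.4.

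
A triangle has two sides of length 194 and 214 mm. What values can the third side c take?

By the triangle inequality, c must be less than 194 + 214 = 408 and greater than |194 − 214| = 20.

20 < c < 408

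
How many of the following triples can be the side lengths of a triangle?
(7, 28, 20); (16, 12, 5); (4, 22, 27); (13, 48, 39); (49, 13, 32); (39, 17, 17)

(7,20,28): 7+20 ≤ 28 → not valid
(5,12,16): 5+12 > 16 → valid
(4,22,27): 4+22 ≤ 27 → not valid
(13,39,48): 13+39 > 48 → valid
(13,32,49): 13+32 ≤ 49 → not valid
(17,17,39): 17+17 ≤ 39 → not valid
2 of the 6 triples form a triangle.

2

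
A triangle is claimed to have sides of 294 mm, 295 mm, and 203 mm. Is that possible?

Yes

The longest side is 295, and the other two sum to 497.
Since 497 > 295, the triangle inequality holds.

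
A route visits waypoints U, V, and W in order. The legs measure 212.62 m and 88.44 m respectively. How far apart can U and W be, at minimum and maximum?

By the triangle inequality, |212.62 − 88.44| ≤ UW ≤ 212.62 + 88.44.

124.18 ≤ UW ≤ 301.06 m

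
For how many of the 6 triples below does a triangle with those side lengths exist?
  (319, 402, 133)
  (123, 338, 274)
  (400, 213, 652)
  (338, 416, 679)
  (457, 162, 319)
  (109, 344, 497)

(133,319,402): 133+319 > 402 → valid
(123,274,338): 123+274 > 338 → valid
(213,400,652): 213+400 ≤ 652 → not valid
(338,416,679): 338+416 > 679 → valid
(162,319,457): 162+319 > 457 → valid
(109,344,497): 109+344 ≤ 497 → not valid
4 of the 6 triples form a triangle.

4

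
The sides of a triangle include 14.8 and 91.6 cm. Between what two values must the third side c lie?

By the triangle inequality, c must be less than 14.8 + 91.6 = 106.4 and greater than |14.8 − 91.6| = 76.8.

76.8 < c < 106.4 (cm)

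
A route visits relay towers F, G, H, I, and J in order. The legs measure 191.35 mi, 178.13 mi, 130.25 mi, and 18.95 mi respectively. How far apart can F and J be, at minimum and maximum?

The maximum is all hops collinear in one direction: 191.35 + 178.13 + 130.25 + 18.95 = 518.68.
The longest hop is 191.35; the others sum to 327.33. Since 191.35 ≤ 327.33, the path can fold back on itself completely, so the minimum distance is 0.

0 ≤ FJ ≤ 518.68 mi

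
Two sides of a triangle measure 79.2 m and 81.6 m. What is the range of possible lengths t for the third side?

By the triangle inequality, t must be less than 79.2 + 81.6 = 160.8 and greater than |79.2 − 81.6| = 2.4.

2.4 < t < 160.8 (m)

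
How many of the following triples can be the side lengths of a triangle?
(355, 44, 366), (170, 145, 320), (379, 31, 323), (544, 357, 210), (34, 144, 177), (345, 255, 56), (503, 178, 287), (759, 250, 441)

3

(44,355,366): 44+355 > 366 → valid
(145,170,320): 145+170 ≤ 320 → not valid
(31,323,379): 31+323 ≤ 379 → not valid
(210,357,544): 210+357 > 544 → valid
(34,144,177): 34+144 > 177 → valid
(56,255,345): 56+255 ≤ 345 → not valid
(178,287,503): 178+287 ≤ 503 → not valid
(250,441,759): 250+441 ≤ 759 → not valid
3 of the 8 triples form a triangle.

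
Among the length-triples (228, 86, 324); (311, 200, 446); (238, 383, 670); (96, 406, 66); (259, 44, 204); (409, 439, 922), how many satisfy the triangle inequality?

(86,228,324): 86+228 ≤ 324 → not valid
(200,311,446): 200+311 > 446 → valid
(238,383,670): 238+383 ≤ 670 → not valid
(66,96,406): 66+96 ≤ 406 → not valid
(44,204,259): 44+204 ≤ 259 → not valid
(409,439,922): 409+439 ≤ 922 → not valid
1 of the 6 triples forms a triangle.

1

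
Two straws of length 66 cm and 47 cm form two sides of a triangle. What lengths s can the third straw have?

19 < s < 113

By the triangle inequality, s must be less than 66 + 47 = 113 and greater than |66 − 47| = 19.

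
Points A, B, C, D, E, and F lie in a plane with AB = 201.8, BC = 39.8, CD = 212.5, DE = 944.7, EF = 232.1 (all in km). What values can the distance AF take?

258.5 ≤ AF ≤ 1630.9 km

The maximum is all hops collinear in one direction: 201.8 + 39.8 + 212.5 + 944.7 + 232.1 = 1630.9.
The longest hop is 944.7; the others sum to 686.2. Folding the others back against it leaves at least 944.7 − 686.2 = 258.5.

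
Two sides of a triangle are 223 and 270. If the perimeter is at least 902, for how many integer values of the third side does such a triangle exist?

Triangle inequality: 47 < x < 493. Perimeter ≥ 902 gives x ≥ 902 − 223 − 270 = 409.
So 409 ≤ x < 493; integers 409 through 492: 84 values.

84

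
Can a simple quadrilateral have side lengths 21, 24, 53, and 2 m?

For a quadrilateral, each side must be shorter than the sum of the others.
Here the longest side is 53, but the remaining 3 sides sum to only 47.

No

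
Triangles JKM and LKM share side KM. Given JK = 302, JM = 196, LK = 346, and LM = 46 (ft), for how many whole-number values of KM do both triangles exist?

91

From triangle JKM: 106 < KM < 498.
From triangle LKM: 300 < KM < 392.
Intersection: 300 < KM < 392, so integers 301 through 391: 91 values.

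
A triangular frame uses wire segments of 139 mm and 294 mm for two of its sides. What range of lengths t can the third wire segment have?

By the triangle inequality, t must be less than 139 + 294 = 433 and greater than |139 − 294| = 155.

155 < t < 433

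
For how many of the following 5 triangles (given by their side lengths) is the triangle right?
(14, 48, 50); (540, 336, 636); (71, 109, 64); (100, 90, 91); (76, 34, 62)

(14,48,50): 14²+48² = 2500 = 50² → right
(540,336,636): 336²+540² = 404496 = 636² → right
(71,109,64): 64²+71² = 9137 < 11881 = 109² → obtuse
(100,90,91): 90²+91² = 16381 > 10000 = 100² → acute
(76,34,62): 34²+62² = 5000 < 5776 = 76² → obtuse
2 of the 5 are right.

2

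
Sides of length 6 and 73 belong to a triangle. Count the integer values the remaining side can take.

The third side lies in the open interval (67, 79).
Integers from 68 to 78 inclusive: 78 − 68 + 1 = 11.

11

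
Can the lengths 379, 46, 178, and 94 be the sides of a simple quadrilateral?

For a quadrilateral, each side must be shorter than the sum of the others.
Here the longest side is 379, but the remaining 3 sides sum to only 318.

No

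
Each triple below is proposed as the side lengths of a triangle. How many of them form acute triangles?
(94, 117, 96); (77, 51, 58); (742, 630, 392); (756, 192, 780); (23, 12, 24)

(94,117,96): 94²+96² = 18052 > 13689 = 117² → acute
(77,51,58): 51²+58² = 5965 > 5929 = 77² → acute
(742,630,392): 392²+630² = 550564 = 742² → right
(756,192,780): 192²+756² = 608400 = 780² → right
(23,12,24): 12²+23² = 673 > 576 = 24² → acute
3 of the 5 are acute.

3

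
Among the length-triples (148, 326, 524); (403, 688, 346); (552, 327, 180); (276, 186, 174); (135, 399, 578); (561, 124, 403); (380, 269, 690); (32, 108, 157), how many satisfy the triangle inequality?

2

(148,326,524): 148+326 ≤ 524 → not valid
(346,403,688): 346+403 > 688 → valid
(180,327,552): 180+327 ≤ 552 → not valid
(174,186,276): 174+186 > 276 → valid
(135,399,578): 135+399 ≤ 578 → not valid
(124,403,561): 124+403 ≤ 561 → not valid
(269,380,690): 269+380 ≤ 690 → not valid
(32,108,157): 32+108 ≤ 157 → not valid
2 of the 8 triples form a triangle.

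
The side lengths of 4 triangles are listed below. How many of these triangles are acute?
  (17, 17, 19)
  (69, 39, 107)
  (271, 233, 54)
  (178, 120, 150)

2

(17,17,19): 17²+17² = 578 > 361 = 19² → acute
(69,39,107): 39²+69² = 6282 < 11449 = 107² → obtuse
(271,233,54): 54²+233² = 57205 < 73441 = 271² → obtuse
(178,120,150): 120²+150² = 36900 > 31684 = 178² → acute
2 of the 4 are acute.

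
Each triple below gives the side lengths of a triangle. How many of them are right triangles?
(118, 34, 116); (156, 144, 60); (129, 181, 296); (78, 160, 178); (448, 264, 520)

3

(118,34,116): 34²+116² = 14612 > 13924 = 118² → acute
(156,144,60): 60²+144² = 24336 = 156² → right
(129,181,296): 129²+181² = 49402 < 87616 = 296² → obtuse
(78,160,178): 78²+160² = 31684 = 178² → right
(448,264,520): 264²+448² = 270400 = 520² → right
3 of the 5 are right.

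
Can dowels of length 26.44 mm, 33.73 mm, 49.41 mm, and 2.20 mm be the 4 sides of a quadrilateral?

Yes

A quadrilateral exists iff every side is shorter than the sum of the others — equivalently, the longest side is less than the sum of the rest.
Longest side 49.41 < 62.37 (sum of the remaining 3), so yes.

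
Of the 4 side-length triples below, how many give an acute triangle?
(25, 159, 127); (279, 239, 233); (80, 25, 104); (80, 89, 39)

1

(25,159,127): 25+127 ≤ 159, not a triangle
(279,239,233): 233²+239² = 111410 > 77841 = 279² → acute
(80,25,104): 25²+80² = 7025 < 10816 = 104² → obtuse
(80,89,39): 39²+80² = 7921 = 89² → right
1 of the 4 is acute.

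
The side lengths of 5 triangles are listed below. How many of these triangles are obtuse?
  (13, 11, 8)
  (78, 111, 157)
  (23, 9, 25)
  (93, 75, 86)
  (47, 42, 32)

2

(13,11,8): 8²+11² = 185 > 169 = 13² → acute
(78,111,157): 78²+111² = 18405 < 24649 = 157² → obtuse
(23,9,25): 9²+23² = 610 < 625 = 25² → obtuse
(93,75,86): 75²+86² = 13021 > 8649 = 93² → acute
(47,42,32): 32²+42² = 2788 > 2209 = 47² → acute
2 of the 5 are obtuse.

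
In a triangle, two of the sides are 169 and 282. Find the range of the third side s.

113 < s < 451

By the triangle inequality, s must be less than 169 + 282 = 451 and greater than |169 − 282| = 113.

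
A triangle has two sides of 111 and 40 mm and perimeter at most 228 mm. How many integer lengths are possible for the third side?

6

Triangle inequality: 71 < x < 151. Perimeter ≤ 228 gives x ≤ 228 − 111 − 40 = 77.
So 71 < x ≤ 77; integers 72 through 77: 6 values.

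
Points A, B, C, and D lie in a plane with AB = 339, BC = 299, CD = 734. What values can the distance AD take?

96 ≤ AD ≤ 1372

The maximum is all hops collinear in one direction: 339 + 299 + 734 = 1372.
The longest hop is 734; the others sum to 638. Folding the others back against it leaves at least 734 − 638 = 96.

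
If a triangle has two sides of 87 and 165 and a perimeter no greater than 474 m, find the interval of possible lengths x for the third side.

78 < x ≤ 222 m

Triangle inequality alone gives 78 < x < 252.
The perimeter condition gives x ≤ 474 − 87 − 165 = 222.
Intersecting the two: 78 < x ≤ 222.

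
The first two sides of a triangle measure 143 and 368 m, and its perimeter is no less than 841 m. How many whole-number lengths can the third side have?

Triangle inequality: 225 < x < 511. Perimeter ≥ 841 gives x ≥ 841 − 143 − 368 = 330.
So 330 ≤ x < 511; integers 330 through 510: 181 values.

181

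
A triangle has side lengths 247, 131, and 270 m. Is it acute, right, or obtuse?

acute

Compare the square of the longest side to the sum of squares of the other two: 131² + 247² = 78170 > 72900 = 270².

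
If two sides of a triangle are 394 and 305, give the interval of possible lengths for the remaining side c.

By the triangle inequality, c must be less than 394 + 305 = 699 and greater than |394 − 305| = 89.

89 < c < 699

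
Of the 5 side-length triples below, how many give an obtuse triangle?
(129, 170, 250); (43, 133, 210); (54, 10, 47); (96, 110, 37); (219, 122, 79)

3

(129,170,250): 129²+170² = 45541 < 62500 = 250² → obtuse
(43,133,210): 43+133 ≤ 210, not a triangle
(54,10,47): 10²+47² = 2309 < 2916 = 54² → obtuse
(96,110,37): 37²+96² = 10585 < 12100 = 110² → obtuse
(219,122,79): 79+122 ≤ 219, not a triangle
3 of the 5 are obtuse.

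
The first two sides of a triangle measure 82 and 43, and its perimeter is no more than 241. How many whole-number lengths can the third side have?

77

Triangle inequality: 39 < x < 125. Perimeter ≤ 241 gives x ≤ 241 − 82 − 43 = 116.
So 39 < x ≤ 116; integers 40 through 116: 77 values.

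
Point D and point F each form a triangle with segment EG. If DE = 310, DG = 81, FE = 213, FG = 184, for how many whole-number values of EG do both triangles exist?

From triangle DEG: 229 < EG < 391.
From triangle FEG: 29 < EG < 397.
Intersection: 229 < EG < 391, so integers 230 through 390: 161 values.

161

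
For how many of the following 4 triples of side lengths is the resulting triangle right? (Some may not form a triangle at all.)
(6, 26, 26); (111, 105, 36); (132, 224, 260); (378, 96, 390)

3

(6,26,26): 6²+26² = 712 > 676 = 26² → acute
(111,105,36): 36²+105² = 12321 = 111² → right
(132,224,260): 132²+224² = 67600 = 260² → right
(378,96,390): 96²+378² = 152100 = 390² → right
3 of the 4 are right.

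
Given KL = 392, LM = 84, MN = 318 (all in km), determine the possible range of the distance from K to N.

0 ≤ KN ≤ 794 km

The maximum is all hops collinear in one direction: 392 + 84 + 318 = 794.
The longest hop is 392; the others sum to 402. Since 392 ≤ 402, the path can fold back on itself completely, so the minimum distance is 0.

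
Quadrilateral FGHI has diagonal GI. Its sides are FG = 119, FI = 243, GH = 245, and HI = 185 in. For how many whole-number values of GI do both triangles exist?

From triangle FGI: 124 < GI < 362.
From triangle HGI: 60 < GI < 430.
Intersection: 124 < GI < 362, so integers 125 through 361: 237 values.

237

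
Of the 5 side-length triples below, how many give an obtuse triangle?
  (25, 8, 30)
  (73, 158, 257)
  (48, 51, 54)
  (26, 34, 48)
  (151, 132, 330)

(25,8,30): 8²+25² = 689 < 900 = 30² → obtuse
(73,158,257): 73+158 ≤ 257, not a triangle
(48,51,54): 48²+51² = 4905 > 2916 = 54² → acute
(26,34,48): 26²+34² = 1832 < 2304 = 48² → obtuse
(151,132,330): 132+151 ≤ 330, not a triangle
2 of the 5 are obtuse.

2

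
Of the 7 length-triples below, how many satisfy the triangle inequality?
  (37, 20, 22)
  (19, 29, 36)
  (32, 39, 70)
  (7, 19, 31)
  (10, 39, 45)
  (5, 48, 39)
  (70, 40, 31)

5

(20,22,37): 20+22 > 37 → valid
(19,29,36): 19+29 > 36 → valid
(32,39,70): 32+39 > 70 → valid
(7,19,31): 7+19 ≤ 31 → not valid
(10,39,45): 10+39 > 45 → valid
(5,39,48): 5+39 ≤ 48 → not valid
(31,40,70): 31+40 > 70 → valid
5 of the 7 triples form a triangle.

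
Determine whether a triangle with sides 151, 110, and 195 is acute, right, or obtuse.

Compare the square of the longest side to the sum of squares of the other two: 110² + 151² = 34901 < 38025 = 195².

obtuse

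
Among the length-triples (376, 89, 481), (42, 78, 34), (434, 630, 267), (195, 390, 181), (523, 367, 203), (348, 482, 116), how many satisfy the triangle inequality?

2

(89,376,481): 89+376 ≤ 481 → not valid
(34,42,78): 34+42 ≤ 78 → not valid
(267,434,630): 267+434 > 630 → valid
(181,195,390): 181+195 ≤ 390 → not valid
(203,367,523): 203+367 > 523 → valid
(116,348,482): 116+348 ≤ 482 → not valid
2 of the 6 triples form a triangle.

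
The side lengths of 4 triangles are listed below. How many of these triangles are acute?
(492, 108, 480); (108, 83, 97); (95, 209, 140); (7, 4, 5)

(492,108,480): 108²+480² = 242064 = 492² → right
(108,83,97): 83²+97² = 16298 > 11664 = 108² → acute
(95,209,140): 95²+140² = 28625 < 43681 = 209² → obtuse
(7,4,5): 4²+5² = 41 < 49 = 7² → obtuse
1 of the 4 is acute.

1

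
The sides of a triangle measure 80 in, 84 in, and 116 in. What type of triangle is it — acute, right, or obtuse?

Compare the square of the longest side to the sum of squares of the other two: 80² + 84² = 13456 = 116².

right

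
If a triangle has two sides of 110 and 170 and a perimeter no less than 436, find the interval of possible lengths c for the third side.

156 ≤ c < 280

Triangle inequality alone gives 60 < c < 280.
The perimeter condition gives c ≥ 436 − 110 − 170 = 156.
Intersecting the two: 156 ≤ c < 280.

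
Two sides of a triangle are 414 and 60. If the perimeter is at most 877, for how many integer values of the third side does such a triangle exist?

Triangle inequality: 354 < x < 474. Perimeter ≤ 877 gives x ≤ 877 − 414 − 60 = 403.
So 354 < x ≤ 403; integers 355 through 403: 49 values.

49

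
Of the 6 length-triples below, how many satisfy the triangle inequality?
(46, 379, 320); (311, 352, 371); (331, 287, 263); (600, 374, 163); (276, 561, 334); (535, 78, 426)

(46,320,379): 46+320 ≤ 379 → not valid
(311,352,371): 311+352 > 371 → valid
(263,287,331): 263+287 > 331 → valid
(163,374,600): 163+374 ≤ 600 → not valid
(276,334,561): 276+334 > 561 → valid
(78,426,535): 78+426 ≤ 535 → not valid
3 of the 6 triples form a triangle.

3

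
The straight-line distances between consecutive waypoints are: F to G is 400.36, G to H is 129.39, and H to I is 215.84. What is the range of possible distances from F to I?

55.13 ≤ FI ≤ 745.59

The maximum is all hops collinear in one direction: 400.36 + 129.39 + 215.84 = 745.59.
The longest hop is 400.36; the others sum to 345.23. Folding the others back against it leaves at least 400.36 − 345.23 = 55.13.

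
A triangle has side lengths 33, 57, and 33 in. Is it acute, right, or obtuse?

obtuse

Compare the square of the longest side to the sum of squares of the other two: 33² + 33² = 2178 < 3249 = 57².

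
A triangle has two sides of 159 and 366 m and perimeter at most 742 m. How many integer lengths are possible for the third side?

Triangle inequality: 207 < x < 525. Perimeter ≤ 742 gives x ≤ 742 − 159 − 366 = 217.
So 207 < x ≤ 217; integers 208 through 217: 10 values.

10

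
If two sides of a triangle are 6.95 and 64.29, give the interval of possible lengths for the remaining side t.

By the triangle inequality, t must be less than 6.95 + 64.29 = 71.24 and greater than |6.95 − 64.29| = 57.34.

57.34 < t < 71.24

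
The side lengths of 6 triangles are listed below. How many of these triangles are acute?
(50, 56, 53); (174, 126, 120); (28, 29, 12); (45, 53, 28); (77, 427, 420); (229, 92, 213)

(50,56,53): 50²+53² = 5309 > 3136 = 56² → acute
(174,126,120): 120²+126² = 30276 = 174² → right
(28,29,12): 12²+28² = 928 > 841 = 29² → acute
(45,53,28): 28²+45² = 2809 = 53² → right
(77,427,420): 77²+420² = 182329 = 427² → right
(229,92,213): 92²+213² = 53833 > 52441 = 229² → acute
3 of the 6 are acute.

3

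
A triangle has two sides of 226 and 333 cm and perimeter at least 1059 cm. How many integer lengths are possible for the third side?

Triangle inequality: 107 < x < 559. Perimeter ≥ 1059 gives x ≥ 1059 − 226 − 333 = 500.
So 500 ≤ x < 559; integers 500 through 558: 59 values.

59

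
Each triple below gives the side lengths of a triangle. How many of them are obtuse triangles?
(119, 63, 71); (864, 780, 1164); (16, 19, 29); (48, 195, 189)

2

(119,63,71): 63²+71² = 9010 < 14161 = 119² → obtuse
(864,780,1164): 780²+864² = 1354896 = 1164² → right
(16,19,29): 16²+19² = 617 < 841 = 29² → obtuse
(48,195,189): 48²+189² = 38025 = 195² → right
2 of the 4 are obtuse.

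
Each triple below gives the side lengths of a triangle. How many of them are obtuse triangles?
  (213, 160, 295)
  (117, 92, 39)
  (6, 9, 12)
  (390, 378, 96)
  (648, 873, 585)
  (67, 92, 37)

(213,160,295): 160²+213² = 70969 < 87025 = 295² → obtuse
(117,92,39): 39²+92² = 9985 < 13689 = 117² → obtuse
(6,9,12): 6²+9² = 117 < 144 = 12² → obtuse
(390,378,96): 96²+378² = 152100 = 390² → right
(648,873,585): 585²+648² = 762129 = 873² → right
(67,92,37): 37²+67² = 5858 < 8464 = 92² → obtuse
4 of the 6 are obtuse.

4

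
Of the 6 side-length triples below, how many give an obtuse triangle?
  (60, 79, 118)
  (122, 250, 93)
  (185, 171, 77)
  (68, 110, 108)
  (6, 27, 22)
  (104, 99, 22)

(60,79,118): 60²+79² = 9841 < 13924 = 118² → obtuse
(122,250,93): 93+122 ≤ 250, not a triangle
(185,171,77): 77²+171² = 35170 > 34225 = 185² → acute
(68,110,108): 68²+108² = 16288 > 12100 = 110² → acute
(6,27,22): 6²+22² = 520 < 729 = 27² → obtuse
(104,99,22): 22²+99² = 10285 < 10816 = 104² → obtuse
3 of the 6 are obtuse.

3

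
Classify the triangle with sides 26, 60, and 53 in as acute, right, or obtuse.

obtuse

Compare the square of the longest side to the sum of squares of the other two: 26² + 53² = 3485 < 3600 = 60².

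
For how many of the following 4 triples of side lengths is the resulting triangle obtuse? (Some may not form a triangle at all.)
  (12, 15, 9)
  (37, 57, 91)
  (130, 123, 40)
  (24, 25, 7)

(12,15,9): 9²+12² = 225 = 15² → right
(37,57,91): 37²+57² = 4618 < 8281 = 91² → obtuse
(130,123,40): 40²+123² = 16729 < 16900 = 130² → obtuse
(24,25,7): 7²+24² = 625 = 25² → right
2 of the 4 are obtuse.

2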